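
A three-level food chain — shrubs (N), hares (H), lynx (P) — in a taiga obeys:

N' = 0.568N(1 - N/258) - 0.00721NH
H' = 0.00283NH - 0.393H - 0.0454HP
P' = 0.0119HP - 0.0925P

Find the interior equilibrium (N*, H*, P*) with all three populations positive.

N* ≈ 233, H* ≈ 7.77, P* ≈ 5.84

From dP/dt = 0: 0.0119H* = 0.0925, so H* = 7.77.
From dN/dt = 0: 0.568(1 - N*/258) = 0.00721·7.77, giving N* = 258·(1 - 0.0987) = 233.
From dH/dt = 0: 0.00283·233 - 0.393 = 0.0454P*, so P* = 0.265/0.0454 = 5.84.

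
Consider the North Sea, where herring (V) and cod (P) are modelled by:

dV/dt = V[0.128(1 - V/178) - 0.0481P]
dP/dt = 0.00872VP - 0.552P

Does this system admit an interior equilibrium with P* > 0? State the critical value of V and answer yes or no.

The predator equation gives dP/dt > 0 only when V > 0.552/0.00872 = 63.3.
Without the predator, V → K = 178. Since 178 > 63.3, the predator can invade and persist.

Threshold V = 63.3; K > 63.3, so yes, the predator persists.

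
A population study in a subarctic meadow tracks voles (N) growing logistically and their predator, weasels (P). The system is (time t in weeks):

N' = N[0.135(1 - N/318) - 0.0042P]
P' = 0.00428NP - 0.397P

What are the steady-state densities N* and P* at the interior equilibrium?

N* ≈ 92.8, P* ≈ 22.8

From dP/dt = 0 with P > 0: 0.00428N* = 0.397, so N* = 92.8.
Substitute into dN/dt = 0: 0.135(1 - 92.8/318) = 0.0042P*.
The bracket is 0.708, giving P* = 0.0956/0.0042 = 22.8.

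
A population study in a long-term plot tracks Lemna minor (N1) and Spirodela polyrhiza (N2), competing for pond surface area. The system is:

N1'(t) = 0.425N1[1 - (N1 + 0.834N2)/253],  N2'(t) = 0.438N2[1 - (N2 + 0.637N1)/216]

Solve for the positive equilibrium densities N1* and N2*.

N1* ≈ 155, N2* ≈ 117

Setting both brackets to zero gives the nullclines N1 + 0.834N2 = 253 and 0.637N1 + N2 = 216.
Substituting N2 = 216 - 0.637N1 into the first: N1(1 - 0.834·0.637) = 253 - 0.834·216.
So N1* = 72.9/0.469 = 155, and then N2* = 216 - 0.637·155 = 117.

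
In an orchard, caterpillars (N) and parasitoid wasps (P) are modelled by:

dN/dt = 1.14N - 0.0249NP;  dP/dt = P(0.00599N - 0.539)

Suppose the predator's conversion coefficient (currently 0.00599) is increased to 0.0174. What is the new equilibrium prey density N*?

At the interior fixed point, setting dP/dt = 0 with P > 0 fixes N* = (predator death rate)/(NP coefficient) — independent of the other coefficients.
With the change, N* = 0.539/0.0174 = 31; it falls from 90.

N* ≈ 31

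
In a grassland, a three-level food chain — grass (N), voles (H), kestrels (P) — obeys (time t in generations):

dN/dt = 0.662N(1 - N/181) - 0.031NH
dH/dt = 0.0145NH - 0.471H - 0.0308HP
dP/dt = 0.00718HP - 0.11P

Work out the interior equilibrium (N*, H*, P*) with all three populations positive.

N* ≈ 51.1, H* ≈ 15.3, P* ≈ 8.79

From dP/dt = 0: 0.00718H* = 0.11, so H* = 15.3.
From dN/dt = 0: 0.662(1 - N*/181) = 0.031·15.3, giving N* = 181·(1 - 0.717) = 51.1.
From dH/dt = 0: 0.0145·51.1 - 0.471 = 0.0308P*, so P* = 0.271/0.0308 = 8.79.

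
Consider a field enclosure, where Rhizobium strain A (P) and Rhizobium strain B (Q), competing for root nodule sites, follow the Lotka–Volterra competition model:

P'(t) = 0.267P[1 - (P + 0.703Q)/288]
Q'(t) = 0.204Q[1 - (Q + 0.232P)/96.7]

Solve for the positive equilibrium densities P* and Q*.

P* ≈ 263, Q* ≈ 35.7

Setting both brackets to zero gives the nullclines P + 0.703Q = 288 and 0.232P + Q = 96.7.
Substituting Q = 96.7 - 0.232P into the first: P(1 - 0.703·0.232) = 288 - 0.703·96.7.
So P* = 220/0.837 = 263, and then Q* = 96.7 - 0.232·263 = 35.7.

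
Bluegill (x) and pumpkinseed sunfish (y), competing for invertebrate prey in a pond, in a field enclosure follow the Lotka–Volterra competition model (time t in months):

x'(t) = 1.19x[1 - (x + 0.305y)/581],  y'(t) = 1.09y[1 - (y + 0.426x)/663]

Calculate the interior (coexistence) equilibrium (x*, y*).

x* ≈ 435, y* ≈ 478

Setting both brackets to zero gives the nullclines x + 0.305y = 581 and 0.426x + y = 663.
Substituting y = 663 - 0.426x into the first: x(1 - 0.305·0.426) = 581 - 0.305·663.
So x* = 379/0.87 = 435, and then y* = 663 - 0.426·435 = 478.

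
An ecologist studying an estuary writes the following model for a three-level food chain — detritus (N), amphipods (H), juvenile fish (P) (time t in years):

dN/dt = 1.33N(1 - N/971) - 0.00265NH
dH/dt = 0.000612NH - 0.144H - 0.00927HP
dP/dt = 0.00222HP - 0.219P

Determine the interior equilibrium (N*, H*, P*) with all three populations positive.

From dP/dt = 0: 0.00222H* = 0.219, so H* = 98.6.
From dN/dt = 0: 1.33(1 - N*/971) = 0.00265·98.6, giving N* = 971·(1 - 0.197) = 780.
From dH/dt = 0: 0.000612·780 - 0.144 = 0.00927P*, so P* = 0.333/0.00927 = 36.

N* ≈ 780, H* ≈ 98.6, P* ≈ 36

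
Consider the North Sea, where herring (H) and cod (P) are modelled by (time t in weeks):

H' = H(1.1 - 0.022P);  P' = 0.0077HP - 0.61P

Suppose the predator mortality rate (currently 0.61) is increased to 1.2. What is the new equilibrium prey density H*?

H* ≈ 156

At the interior fixed point, setting dP/dt = 0 with P > 0 fixes H* = (predator death rate)/(HP coefficient) — independent of the other coefficients.
With the change, H* = 1.2/0.0077 = 156; it rises from 79.2.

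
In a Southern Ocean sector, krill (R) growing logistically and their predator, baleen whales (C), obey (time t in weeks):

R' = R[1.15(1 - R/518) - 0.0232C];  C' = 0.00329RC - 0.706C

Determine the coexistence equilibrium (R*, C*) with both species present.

R* ≈ 215, C* ≈ 29

From dC/dt = 0 with C > 0: 0.00329R* = 0.706, so R* = 215.
Substitute into dR/dt = 0: 1.15(1 - 215/518) = 0.0232C*.
The bracket is 0.586, giving C* = 0.674/0.0232 = 29.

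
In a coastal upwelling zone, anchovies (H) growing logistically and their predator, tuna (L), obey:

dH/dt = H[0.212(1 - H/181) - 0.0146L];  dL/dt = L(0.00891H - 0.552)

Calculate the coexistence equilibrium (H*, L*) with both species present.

H* ≈ 62, L* ≈ 9.55

From dL/dt = 0 with L > 0: 0.00891H* = 0.552, so H* = 62.
Substitute into dH/dt = 0: 0.212(1 - 62/181) = 0.0146L*.
The bracket is 0.658, giving L* = 0.139/0.0146 = 9.55.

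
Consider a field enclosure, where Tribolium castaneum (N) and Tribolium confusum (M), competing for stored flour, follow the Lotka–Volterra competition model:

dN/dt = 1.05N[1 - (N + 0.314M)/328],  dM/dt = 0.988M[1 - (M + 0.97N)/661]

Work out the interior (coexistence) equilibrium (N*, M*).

Setting both brackets to zero gives the nullclines N + 0.314M = 328 and 0.97N + M = 661.
Substituting M = 661 - 0.97N into the first: N(1 - 0.314·0.97) = 328 - 0.314·661.
So N* = 120/0.695 = 173, and then M* = 661 - 0.97·173 = 493.

N* ≈ 173, M* ≈ 493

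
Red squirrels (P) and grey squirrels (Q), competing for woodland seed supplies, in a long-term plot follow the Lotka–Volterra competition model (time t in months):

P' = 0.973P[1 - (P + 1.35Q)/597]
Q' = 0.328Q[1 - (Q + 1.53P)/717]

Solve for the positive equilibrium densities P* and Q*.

Setting both brackets to zero gives the nullclines P + 1.35Q = 597 and 1.53P + Q = 717.
Substituting Q = 717 - 1.53P into the first: P(1 - 1.35·1.53) = 597 - 1.35·717.
So P* = -371/-1.07 = 348, and then Q* = 717 - 1.53·348 = 184.

P* ≈ 348, Q* ≈ 184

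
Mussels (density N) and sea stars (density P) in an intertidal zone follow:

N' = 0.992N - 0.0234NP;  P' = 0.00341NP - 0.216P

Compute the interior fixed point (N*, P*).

Set dP/dt = 0 with P > 0: 0.00341N - 0.216 = 0, so N* = 0.216/0.00341 = 63.3.
Set dN/dt = 0 with N > 0: 0.992 - 0.0234P = 0, so P* = 0.992/0.0234 = 42.4.

N* ≈ 63.3, P* ≈ 42.4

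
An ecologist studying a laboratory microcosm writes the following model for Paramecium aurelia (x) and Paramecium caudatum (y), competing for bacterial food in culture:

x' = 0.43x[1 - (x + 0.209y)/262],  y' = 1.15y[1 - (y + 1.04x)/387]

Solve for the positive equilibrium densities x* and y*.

x* ≈ 231, y* ≈ 146

Setting both brackets to zero gives the nullclines x + 0.209y = 262 and 1.04x + y = 387.
Substituting y = 387 - 1.04x into the first: x(1 - 0.209·1.04) = 262 - 0.209·387.
So x* = 181/0.783 = 231, and then y* = 387 - 1.04·231 = 146.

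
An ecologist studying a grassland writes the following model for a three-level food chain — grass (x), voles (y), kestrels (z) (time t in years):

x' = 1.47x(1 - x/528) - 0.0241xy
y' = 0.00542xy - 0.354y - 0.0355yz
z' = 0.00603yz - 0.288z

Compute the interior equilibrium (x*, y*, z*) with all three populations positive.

From dz/dt = 0: 0.00603y* = 0.288, so y* = 47.8.
From dx/dt = 0: 1.47(1 - x*/528) = 0.0241·47.8, giving x* = 528·(1 - 0.783) = 115.
From dy/dt = 0: 0.00542·115 - 0.354 = 0.0355z*, so z* = 0.267/0.0355 = 7.52.

x* ≈ 115, y* ≈ 47.8, z* ≈ 7.52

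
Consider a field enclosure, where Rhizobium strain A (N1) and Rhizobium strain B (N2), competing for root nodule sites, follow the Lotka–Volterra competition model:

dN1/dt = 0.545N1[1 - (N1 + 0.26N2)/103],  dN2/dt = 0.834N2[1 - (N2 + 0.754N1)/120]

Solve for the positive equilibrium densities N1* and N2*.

N1* ≈ 89.3, N2* ≈ 52.7

Setting both brackets to zero gives the nullclines N1 + 0.26N2 = 103 and 0.754N1 + N2 = 120.
Substituting N2 = 120 - 0.754N1 into the first: N1(1 - 0.26·0.754) = 103 - 0.26·120.
So N1* = 71.8/0.804 = 89.3, and then N2* = 120 - 0.754·89.3 = 52.7.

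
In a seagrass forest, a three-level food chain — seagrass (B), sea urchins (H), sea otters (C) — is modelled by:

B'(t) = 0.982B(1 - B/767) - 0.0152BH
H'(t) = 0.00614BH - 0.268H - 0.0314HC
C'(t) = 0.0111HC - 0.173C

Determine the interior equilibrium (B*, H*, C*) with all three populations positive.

From dC/dt = 0: 0.0111H* = 0.173, so H* = 15.6.
From dB/dt = 0: 0.982(1 - B*/767) = 0.0152·15.6, giving B* = 767·(1 - 0.241) = 582.
From dH/dt = 0: 0.00614·582 - 0.268 = 0.0314C*, so C* = 3.31/0.0314 = 105.

B* ≈ 582, H* ≈ 15.6, C* ≈ 105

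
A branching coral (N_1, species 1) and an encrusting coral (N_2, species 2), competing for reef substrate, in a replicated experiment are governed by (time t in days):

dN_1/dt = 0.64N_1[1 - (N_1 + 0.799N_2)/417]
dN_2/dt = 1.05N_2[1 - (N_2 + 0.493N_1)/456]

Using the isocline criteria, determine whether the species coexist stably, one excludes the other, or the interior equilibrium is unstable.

stable coexistence

Compare the nullcline intercepts: K1/α12 = 417/0.799 = 522 > K2 = 456; K2/α21 = 456/0.493 = 925 > K1 = 417.
Since both inequalities hold, each species can invade when rare, so the interior equilibrium is stable.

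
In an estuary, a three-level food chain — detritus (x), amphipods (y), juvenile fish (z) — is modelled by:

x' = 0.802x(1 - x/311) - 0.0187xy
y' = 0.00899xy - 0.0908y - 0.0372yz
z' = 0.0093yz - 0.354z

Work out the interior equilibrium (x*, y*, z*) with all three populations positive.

From dz/dt = 0: 0.0093y* = 0.354, so y* = 38.1.
From dx/dt = 0: 0.802(1 - x*/311) = 0.0187·38.1, giving x* = 311·(1 - 0.888) = 35.
From dy/dt = 0: 0.00899·35 - 0.0908 = 0.0372z*, so z* = 0.224/0.0372 = 6.01.

x* ≈ 35, y* ≈ 38.1, z* ≈ 6.01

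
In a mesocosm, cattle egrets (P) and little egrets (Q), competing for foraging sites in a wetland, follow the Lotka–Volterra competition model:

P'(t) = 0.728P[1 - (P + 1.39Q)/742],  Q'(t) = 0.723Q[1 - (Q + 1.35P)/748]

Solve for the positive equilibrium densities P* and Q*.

P* ≈ 340, Q* ≈ 289

Setting both brackets to zero gives the nullclines P + 1.39Q = 742 and 1.35P + Q = 748.
Substituting Q = 748 - 1.35P into the first: P(1 - 1.39·1.35) = 742 - 1.39·748.
So P* = -298/-0.877 = 340, and then Q* = 748 - 1.35·340 = 289.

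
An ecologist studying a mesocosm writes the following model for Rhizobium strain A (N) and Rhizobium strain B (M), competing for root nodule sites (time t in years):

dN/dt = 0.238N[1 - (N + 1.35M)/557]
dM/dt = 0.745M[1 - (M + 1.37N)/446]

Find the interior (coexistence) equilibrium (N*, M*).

N* ≈ 53.1, M* ≈ 373

Setting both brackets to zero gives the nullclines N + 1.35M = 557 and 1.37N + M = 446.
Substituting M = 446 - 1.37N into the first: N(1 - 1.35·1.37) = 557 - 1.35·446.
So N* = -45.1/-0.85 = 53.1, and then M* = 446 - 1.37·53.1 = 373.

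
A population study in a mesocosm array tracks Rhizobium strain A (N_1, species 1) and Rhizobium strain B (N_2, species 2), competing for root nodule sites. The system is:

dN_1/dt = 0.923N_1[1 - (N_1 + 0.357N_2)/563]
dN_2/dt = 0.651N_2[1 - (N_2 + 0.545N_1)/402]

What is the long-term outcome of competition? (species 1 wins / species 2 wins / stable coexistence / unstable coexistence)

stable coexistence

Compare the nullcline intercepts: K1/α12 = 563/0.357 = 1580 > K2 = 402; K2/α21 = 402/0.545 = 738 > K1 = 563.
Since both inequalities hold, each species can invade when rare, so the interior equilibrium is stable.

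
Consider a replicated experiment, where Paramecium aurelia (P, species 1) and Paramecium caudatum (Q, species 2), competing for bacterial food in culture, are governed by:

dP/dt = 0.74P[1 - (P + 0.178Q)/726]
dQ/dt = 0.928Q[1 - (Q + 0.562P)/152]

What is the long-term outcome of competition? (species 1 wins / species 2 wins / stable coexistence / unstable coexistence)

Compare the nullcline intercepts: K1/α12 = 726/0.178 = 4080 > K2 = 152; K2/α21 = 152/0.562 = 270 < K1 = 726.
Since the inequalities point opposite ways, species 1 can invade but species 2 cannot.

species 1 excludes species 2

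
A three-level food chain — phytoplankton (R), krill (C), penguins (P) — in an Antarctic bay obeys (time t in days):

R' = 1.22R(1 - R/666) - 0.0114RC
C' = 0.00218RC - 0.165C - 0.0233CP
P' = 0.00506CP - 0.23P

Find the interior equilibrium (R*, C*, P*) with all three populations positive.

From dP/dt = 0: 0.00506C* = 0.23, so C* = 45.5.
From dR/dt = 0: 1.22(1 - R*/666) = 0.0114·45.5, giving R* = 666·(1 - 0.425) = 383.
From dC/dt = 0: 0.00218·383 - 0.165 = 0.0233P*, so P* = 0.67/0.0233 = 28.8.

R* ≈ 383, C* ≈ 45.5, P* ≈ 28.8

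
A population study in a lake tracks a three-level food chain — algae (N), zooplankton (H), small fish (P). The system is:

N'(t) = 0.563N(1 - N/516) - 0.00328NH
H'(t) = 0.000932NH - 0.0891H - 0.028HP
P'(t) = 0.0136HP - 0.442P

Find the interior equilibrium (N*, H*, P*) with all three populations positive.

N* ≈ 418, H* ≈ 32.5, P* ≈ 10.7

From dP/dt = 0: 0.0136H* = 0.442, so H* = 32.5.
From dN/dt = 0: 0.563(1 - N*/516) = 0.00328·32.5, giving N* = 516·(1 - 0.189) = 418.
From dH/dt = 0: 0.000932·418 - 0.0891 = 0.028P*, so P* = 0.301/0.028 = 10.7.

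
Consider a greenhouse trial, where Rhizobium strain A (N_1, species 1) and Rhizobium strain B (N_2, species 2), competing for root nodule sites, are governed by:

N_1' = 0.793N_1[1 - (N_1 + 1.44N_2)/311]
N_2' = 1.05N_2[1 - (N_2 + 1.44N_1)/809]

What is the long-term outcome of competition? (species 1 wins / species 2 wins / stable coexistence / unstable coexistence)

Compare the nullcline intercepts: K1/α12 = 311/1.44 = 216 < K2 = 809; K2/α21 = 809/1.44 = 562 > K1 = 311.
Since the inequalities point opposite ways, species 2 can invade but species 1 cannot.

species 2 excludes species 1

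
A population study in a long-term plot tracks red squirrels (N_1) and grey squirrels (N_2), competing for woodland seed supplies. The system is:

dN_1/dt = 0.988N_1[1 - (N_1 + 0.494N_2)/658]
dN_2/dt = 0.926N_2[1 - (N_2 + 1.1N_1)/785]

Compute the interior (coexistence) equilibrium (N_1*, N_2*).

N_1* ≈ 592, N_2* ≈ 134

Setting both brackets to zero gives the nullclines N_1 + 0.494N_2 = 658 and 1.1N_1 + N_2 = 785.
Substituting N_2 = 785 - 1.1N_1 into the first: N_1(1 - 0.494·1.1) = 658 - 0.494·785.
So N_1* = 270/0.457 = 592, and then N_2* = 785 - 1.1·592 = 134.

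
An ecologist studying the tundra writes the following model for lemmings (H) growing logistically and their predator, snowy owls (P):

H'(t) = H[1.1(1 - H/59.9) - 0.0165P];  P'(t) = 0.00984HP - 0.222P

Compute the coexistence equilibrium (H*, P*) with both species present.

H* ≈ 22.6, P* ≈ 41.6

From dP/dt = 0 with P > 0: 0.00984H* = 0.222, so H* = 22.6.
Substitute into dH/dt = 0: 1.1(1 - 22.6/59.9) = 0.0165P*.
The bracket is 0.623, giving P* = 0.686/0.0165 = 41.6.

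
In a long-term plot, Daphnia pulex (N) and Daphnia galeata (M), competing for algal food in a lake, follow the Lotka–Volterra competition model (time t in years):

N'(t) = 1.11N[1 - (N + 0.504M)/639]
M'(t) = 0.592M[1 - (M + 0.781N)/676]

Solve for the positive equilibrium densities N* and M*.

Setting both brackets to zero gives the nullclines N + 0.504M = 639 and 0.781N + M = 676.
Substituting M = 676 - 0.781N into the first: N(1 - 0.504·0.781) = 639 - 0.504·676.
So N* = 298/0.606 = 492, and then M* = 676 - 0.781·492 = 292.

N* ≈ 492, M* ≈ 292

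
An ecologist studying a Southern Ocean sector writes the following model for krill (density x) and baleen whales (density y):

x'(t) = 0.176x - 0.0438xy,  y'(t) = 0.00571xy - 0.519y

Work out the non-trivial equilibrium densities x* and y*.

Set dy/dt = 0 with y > 0: 0.00571x - 0.519 = 0, so x* = 0.519/0.00571 = 90.9.
Set dx/dt = 0 with x > 0: 0.176 - 0.0438y = 0, so y* = 0.176/0.0438 = 4.02.

x* ≈ 90.9, y* ≈ 4.02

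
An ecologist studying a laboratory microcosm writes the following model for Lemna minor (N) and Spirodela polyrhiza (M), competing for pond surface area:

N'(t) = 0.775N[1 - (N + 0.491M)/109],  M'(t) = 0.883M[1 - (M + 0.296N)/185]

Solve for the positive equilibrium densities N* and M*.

N* ≈ 21.3, M* ≈ 179

Setting both brackets to zero gives the nullclines N + 0.491M = 109 and 0.296N + M = 185.
Substituting M = 185 - 0.296N into the first: N(1 - 0.491·0.296) = 109 - 0.491·185.
So N* = 18.2/0.855 = 21.3, and then M* = 185 - 0.296·21.3 = 179.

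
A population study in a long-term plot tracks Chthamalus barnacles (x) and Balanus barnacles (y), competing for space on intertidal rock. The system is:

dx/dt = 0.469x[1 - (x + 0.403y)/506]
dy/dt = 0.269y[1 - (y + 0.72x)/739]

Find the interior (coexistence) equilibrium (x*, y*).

Setting both brackets to zero gives the nullclines x + 0.403y = 506 and 0.72x + y = 739.
Substituting y = 739 - 0.72x into the first: x(1 - 0.403·0.72) = 506 - 0.403·739.
So x* = 208/0.71 = 293, and then y* = 739 - 0.72·293 = 528.

x* ≈ 293, y* ≈ 528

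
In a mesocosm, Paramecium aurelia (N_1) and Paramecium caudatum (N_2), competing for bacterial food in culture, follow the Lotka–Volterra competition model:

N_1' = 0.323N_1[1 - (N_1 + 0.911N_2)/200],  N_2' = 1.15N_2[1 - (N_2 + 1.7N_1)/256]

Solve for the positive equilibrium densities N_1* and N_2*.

N_1* ≈ 60.5, N_2* ≈ 153

Setting both brackets to zero gives the nullclines N_1 + 0.911N_2 = 200 and 1.7N_1 + N_2 = 256.
Substituting N_2 = 256 - 1.7N_1 into the first: N_1(1 - 0.911·1.7) = 200 - 0.911·256.
So N_1* = -33.2/-0.549 = 60.5, and then N_2* = 256 - 1.7·60.5 = 153.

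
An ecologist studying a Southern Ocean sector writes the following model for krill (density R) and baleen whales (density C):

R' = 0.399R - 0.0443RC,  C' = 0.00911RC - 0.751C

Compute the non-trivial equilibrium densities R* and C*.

R* ≈ 82.4, C* ≈ 9.01

Set dC/dt = 0 with C > 0: 0.00911R - 0.751 = 0, so R* = 0.751/0.00911 = 82.4.
Set dR/dt = 0 with R > 0: 0.399 - 0.0443C = 0, so C* = 0.399/0.0443 = 9.01.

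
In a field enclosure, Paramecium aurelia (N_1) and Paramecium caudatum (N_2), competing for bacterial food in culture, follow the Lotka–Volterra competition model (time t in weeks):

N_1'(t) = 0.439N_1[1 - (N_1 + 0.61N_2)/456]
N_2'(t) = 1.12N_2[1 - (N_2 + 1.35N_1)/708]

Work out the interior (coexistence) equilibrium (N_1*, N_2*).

N_1* ≈ 137, N_2* ≈ 524

Setting both brackets to zero gives the nullclines N_1 + 0.61N_2 = 456 and 1.35N_1 + N_2 = 708.
Substituting N_2 = 708 - 1.35N_1 into the first: N_1(1 - 0.61·1.35) = 456 - 0.61·708.
So N_1* = 24.1/0.176 = 137, and then N_2* = 708 - 1.35·137 = 524.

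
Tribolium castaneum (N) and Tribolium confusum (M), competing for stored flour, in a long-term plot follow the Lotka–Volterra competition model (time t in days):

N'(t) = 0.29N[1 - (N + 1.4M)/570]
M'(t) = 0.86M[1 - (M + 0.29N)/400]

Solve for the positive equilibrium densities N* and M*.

Setting both brackets to zero gives the nullclines N + 1.4M = 570 and 0.29N + M = 400.
Substituting M = 400 - 0.29N into the first: N(1 - 1.4·0.29) = 570 - 1.4·400.
So N* = 10/0.594 = 16.8, and then M* = 400 - 0.29·16.8 = 395.

N* ≈ 16.8, M* ≈ 395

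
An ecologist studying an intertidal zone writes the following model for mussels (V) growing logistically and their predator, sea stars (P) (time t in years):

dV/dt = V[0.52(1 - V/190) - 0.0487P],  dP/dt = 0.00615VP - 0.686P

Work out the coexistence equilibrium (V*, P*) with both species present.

From dP/dt = 0 with P > 0: 0.00615V* = 0.686, so V* = 112.
Substitute into dV/dt = 0: 0.52(1 - 112/190) = 0.0487P*.
The bracket is 0.413, giving P* = 0.215/0.0487 = 4.41.

V* ≈ 112, P* ≈ 4.41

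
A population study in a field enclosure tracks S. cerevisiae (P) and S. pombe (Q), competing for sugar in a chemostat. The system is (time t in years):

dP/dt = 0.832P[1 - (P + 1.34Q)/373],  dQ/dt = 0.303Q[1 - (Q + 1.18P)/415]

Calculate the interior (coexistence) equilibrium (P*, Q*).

Setting both brackets to zero gives the nullclines P + 1.34Q = 373 and 1.18P + Q = 415.
Substituting Q = 415 - 1.18P into the first: P(1 - 1.34·1.18) = 373 - 1.34·415.
So P* = -183/-0.581 = 315, and then Q* = 415 - 1.18·315 = 43.3.

P* ≈ 315, Q* ≈ 43.3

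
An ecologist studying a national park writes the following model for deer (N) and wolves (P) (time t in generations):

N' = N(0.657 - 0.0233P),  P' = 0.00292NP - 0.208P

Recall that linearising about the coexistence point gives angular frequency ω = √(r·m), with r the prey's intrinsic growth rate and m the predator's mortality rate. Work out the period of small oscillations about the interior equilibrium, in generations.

Here r = 0.657 and m = 0.208, so r·m = 0.137.
ω = √0.137 = 0.37 per generation, hence T = 2π/ω ≈ 17 generations.

T ≈ 17 generations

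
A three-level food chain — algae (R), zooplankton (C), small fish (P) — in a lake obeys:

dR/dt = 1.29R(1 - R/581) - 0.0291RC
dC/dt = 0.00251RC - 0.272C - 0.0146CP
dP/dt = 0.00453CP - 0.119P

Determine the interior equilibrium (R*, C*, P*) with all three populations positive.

R* ≈ 237, C* ≈ 26.3, P* ≈ 22.1

From dP/dt = 0: 0.00453C* = 0.119, so C* = 26.3.
From dR/dt = 0: 1.29(1 - R*/581) = 0.0291·26.3, giving R* = 581·(1 - 0.593) = 237.
From dC/dt = 0: 0.00251·237 - 0.272 = 0.0146P*, so P* = 0.322/0.0146 = 22.1.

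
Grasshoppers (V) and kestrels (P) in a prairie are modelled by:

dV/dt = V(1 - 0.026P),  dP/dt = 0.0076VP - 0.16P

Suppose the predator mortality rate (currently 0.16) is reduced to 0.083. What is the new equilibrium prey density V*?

V* ≈ 10.9

At the interior fixed point, setting dP/dt = 0 with P > 0 fixes V* = (predator death rate)/(VP coefficient) — independent of the other coefficients.
With the change, V* = 0.083/0.0076 = 10.9; it falls from 21.1.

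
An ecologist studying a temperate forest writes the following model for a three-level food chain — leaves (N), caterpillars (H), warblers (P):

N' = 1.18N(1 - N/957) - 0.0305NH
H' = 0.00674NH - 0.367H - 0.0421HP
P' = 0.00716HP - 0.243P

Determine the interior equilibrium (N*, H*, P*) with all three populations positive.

N* ≈ 117, H* ≈ 33.9, P* ≈ 10.1

From dP/dt = 0: 0.00716H* = 0.243, so H* = 33.9.
From dN/dt = 0: 1.18(1 - N*/957) = 0.0305·33.9, giving N* = 957·(1 - 0.877) = 117.
From dH/dt = 0: 0.00674·117 - 0.367 = 0.0421P*, so P* = 0.425/0.0421 = 10.1.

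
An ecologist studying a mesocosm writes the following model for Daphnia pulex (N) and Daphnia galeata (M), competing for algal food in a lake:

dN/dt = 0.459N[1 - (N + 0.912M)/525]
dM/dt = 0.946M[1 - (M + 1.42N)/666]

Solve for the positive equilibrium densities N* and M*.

N* ≈ 279, M* ≈ 269

Setting both brackets to zero gives the nullclines N + 0.912M = 525 and 1.42N + M = 666.
Substituting M = 666 - 1.42N into the first: N(1 - 0.912·1.42) = 525 - 0.912·666.
So N* = -82.4/-0.295 = 279, and then M* = 666 - 1.42·279 = 269.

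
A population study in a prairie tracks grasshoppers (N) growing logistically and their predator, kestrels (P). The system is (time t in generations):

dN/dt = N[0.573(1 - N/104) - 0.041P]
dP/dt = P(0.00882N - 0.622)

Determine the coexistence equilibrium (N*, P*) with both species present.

N* ≈ 70.5, P* ≈ 4.5

From dP/dt = 0 with P > 0: 0.00882N* = 0.622, so N* = 70.5.
Substitute into dN/dt = 0: 0.573(1 - 70.5/104) = 0.041P*.
The bracket is 0.322, giving P* = 0.184/0.041 = 4.5.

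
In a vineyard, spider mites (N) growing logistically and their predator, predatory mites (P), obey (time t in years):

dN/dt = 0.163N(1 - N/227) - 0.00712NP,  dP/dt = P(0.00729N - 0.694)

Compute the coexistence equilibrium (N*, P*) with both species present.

From dP/dt = 0 with P > 0: 0.00729N* = 0.694, so N* = 95.2.
Substitute into dN/dt = 0: 0.163(1 - 95.2/227) = 0.00712P*.
The bracket is 0.581, giving P* = 0.0946/0.00712 = 13.3.

N* ≈ 95.2, P* ≈ 13.3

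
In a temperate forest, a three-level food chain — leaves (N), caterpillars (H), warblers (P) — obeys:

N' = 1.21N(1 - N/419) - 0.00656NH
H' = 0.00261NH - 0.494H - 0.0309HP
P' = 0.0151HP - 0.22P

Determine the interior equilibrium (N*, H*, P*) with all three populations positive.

N* ≈ 386, H* ≈ 14.6, P* ≈ 16.6

From dP/dt = 0: 0.0151H* = 0.22, so H* = 14.6.
From dN/dt = 0: 1.21(1 - N*/419) = 0.00656·14.6, giving N* = 419·(1 - 0.079) = 386.
From dH/dt = 0: 0.00261·386 - 0.494 = 0.0309P*, so P* = 0.513/0.0309 = 16.6.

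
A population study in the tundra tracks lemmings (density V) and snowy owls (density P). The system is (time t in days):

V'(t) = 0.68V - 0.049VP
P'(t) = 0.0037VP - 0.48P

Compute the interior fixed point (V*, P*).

Set dP/dt = 0 with P > 0: 0.0037V - 0.48 = 0, so V* = 0.48/0.0037 = 130.
Set dV/dt = 0 with V > 0: 0.68 - 0.049P = 0, so P* = 0.68/0.049 = 13.9.

V* ≈ 130, P* ≈ 13.9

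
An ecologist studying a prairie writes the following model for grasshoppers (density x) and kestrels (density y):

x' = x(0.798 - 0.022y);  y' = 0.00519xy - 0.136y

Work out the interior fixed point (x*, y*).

x* ≈ 26.2, y* ≈ 36.3

Set dy/dt = 0 with y > 0: 0.00519x - 0.136 = 0, so x* = 0.136/0.00519 = 26.2.
Set dx/dt = 0 with x > 0: 0.798 - 0.022y = 0, so y* = 0.798/0.022 = 36.3.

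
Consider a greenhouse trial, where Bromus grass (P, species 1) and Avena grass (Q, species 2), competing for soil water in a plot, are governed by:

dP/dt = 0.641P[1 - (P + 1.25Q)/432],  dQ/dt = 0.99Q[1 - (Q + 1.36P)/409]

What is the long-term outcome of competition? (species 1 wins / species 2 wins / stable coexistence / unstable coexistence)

unstable coexistence (outcome depends on initial conditions)

Compare the nullcline intercepts: K1/α12 = 432/1.25 = 346 < K2 = 409; K2/α21 = 409/1.36 = 301 < K1 = 432.
Since both are reversed, neither can invade when rare; the interior point is a saddle.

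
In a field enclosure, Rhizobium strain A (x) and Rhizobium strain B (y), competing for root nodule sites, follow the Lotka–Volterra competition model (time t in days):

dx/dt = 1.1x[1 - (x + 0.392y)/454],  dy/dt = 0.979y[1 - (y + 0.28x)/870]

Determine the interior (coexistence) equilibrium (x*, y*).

x* ≈ 127, y* ≈ 834

Setting both brackets to zero gives the nullclines x + 0.392y = 454 and 0.28x + y = 870.
Substituting y = 870 - 0.28x into the first: x(1 - 0.392·0.28) = 454 - 0.392·870.
So x* = 113/0.89 = 127, and then y* = 870 - 0.28·127 = 834.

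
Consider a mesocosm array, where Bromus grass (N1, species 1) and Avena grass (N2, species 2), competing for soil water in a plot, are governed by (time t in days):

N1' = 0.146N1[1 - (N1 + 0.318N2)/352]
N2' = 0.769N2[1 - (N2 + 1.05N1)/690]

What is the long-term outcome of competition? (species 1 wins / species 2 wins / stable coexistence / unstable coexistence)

stable coexistence

Compare the nullcline intercepts: K1/α12 = 352/0.318 = 1110 > K2 = 690; K2/α21 = 690/1.05 = 657 > K1 = 352.
Since both inequalities hold, each species can invade when rare, so the interior equilibrium is stable.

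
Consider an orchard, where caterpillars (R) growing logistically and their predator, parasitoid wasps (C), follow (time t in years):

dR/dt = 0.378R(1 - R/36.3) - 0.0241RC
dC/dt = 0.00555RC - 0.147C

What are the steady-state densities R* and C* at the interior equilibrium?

From dC/dt = 0 with C > 0: 0.00555R* = 0.147, so R* = 26.5.
Substitute into dR/dt = 0: 0.378(1 - 26.5/36.3) = 0.0241C*.
The bracket is 0.27, giving C* = 0.102/0.0241 = 4.24.

R* ≈ 26.5, C* ≈ 4.24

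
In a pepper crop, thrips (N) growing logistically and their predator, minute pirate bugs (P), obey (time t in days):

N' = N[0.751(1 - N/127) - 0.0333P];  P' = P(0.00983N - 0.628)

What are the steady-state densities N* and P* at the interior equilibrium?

N* ≈ 63.9, P* ≈ 11.2

From dP/dt = 0 with P > 0: 0.00983N* = 0.628, so N* = 63.9.
Substitute into dN/dt = 0: 0.751(1 - 63.9/127) = 0.0333P*.
The bracket is 0.497, giving P* = 0.373/0.0333 = 11.2.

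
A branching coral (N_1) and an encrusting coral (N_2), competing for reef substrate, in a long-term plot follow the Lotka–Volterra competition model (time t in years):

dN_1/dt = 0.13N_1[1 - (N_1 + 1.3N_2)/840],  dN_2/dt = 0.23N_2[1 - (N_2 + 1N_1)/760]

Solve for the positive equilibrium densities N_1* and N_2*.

N_1* ≈ 493, N_2* ≈ 267

Setting both brackets to zero gives the nullclines N_1 + 1.3N_2 = 840 and 1N_1 + N_2 = 760.
Substituting N_2 = 760 - 1N_1 into the first: N_1(1 - 1.3·1) = 840 - 1.3·760.
So N_1* = -148/-0.3 = 493, and then N_2* = 760 - 1·493 = 267.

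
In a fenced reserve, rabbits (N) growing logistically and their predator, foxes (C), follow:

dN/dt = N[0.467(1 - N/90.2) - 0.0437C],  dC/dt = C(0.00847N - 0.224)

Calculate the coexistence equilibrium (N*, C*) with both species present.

From dC/dt = 0 with C > 0: 0.00847N* = 0.224, so N* = 26.4.
Substitute into dN/dt = 0: 0.467(1 - 26.4/90.2) = 0.0437C*.
The bracket is 0.707, giving C* = 0.33/0.0437 = 7.55.

N* ≈ 26.4, C* ≈ 7.55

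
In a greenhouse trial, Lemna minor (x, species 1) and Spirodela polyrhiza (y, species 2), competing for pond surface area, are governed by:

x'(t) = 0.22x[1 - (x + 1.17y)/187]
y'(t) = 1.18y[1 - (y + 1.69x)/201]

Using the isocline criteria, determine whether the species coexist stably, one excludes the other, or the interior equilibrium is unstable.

Compare the nullcline intercepts: K1/α12 = 187/1.17 = 160 < K2 = 201; K2/α21 = 201/1.69 = 119 < K1 = 187.
Since both are reversed, neither can invade when rare; the interior point is a saddle.

unstable coexistence (outcome depends on initial conditions)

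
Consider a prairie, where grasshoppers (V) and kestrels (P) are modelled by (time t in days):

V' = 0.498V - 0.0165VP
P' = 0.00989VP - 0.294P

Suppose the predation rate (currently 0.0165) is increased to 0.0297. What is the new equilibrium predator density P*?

P* ≈ 16.8

At the interior fixed point, setting dV/dt = 0 with V > 0 fixes P* = (prey growth rate)/(VP coefficient) — independent of the other coefficients.
With the change, P* = 0.498/0.0297 = 16.8; it falls from 30.2.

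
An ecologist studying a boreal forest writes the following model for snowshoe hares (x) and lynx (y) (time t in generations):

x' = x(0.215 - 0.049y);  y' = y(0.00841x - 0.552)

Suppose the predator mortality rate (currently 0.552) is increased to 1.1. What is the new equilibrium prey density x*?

x* ≈ 131

At the interior fixed point, setting dy/dt = 0 with y > 0 fixes x* = (predator death rate)/(xy coefficient) — independent of the other coefficients.
With the change, x* = 1.1/0.00841 = 131; it rises from 65.6.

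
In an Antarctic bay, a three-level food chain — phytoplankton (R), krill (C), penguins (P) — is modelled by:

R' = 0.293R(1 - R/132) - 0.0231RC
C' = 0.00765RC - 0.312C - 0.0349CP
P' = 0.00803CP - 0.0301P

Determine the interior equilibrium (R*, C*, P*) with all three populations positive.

From dP/dt = 0: 0.00803C* = 0.0301, so C* = 3.75.
From dR/dt = 0: 0.293(1 - R*/132) = 0.0231·3.75, giving R* = 132·(1 - 0.296) = 93.
From dC/dt = 0: 0.00765·93 - 0.312 = 0.0349P*, so P* = 0.399/0.0349 = 11.4.

R* ≈ 93, C* ≈ 3.75, P* ≈ 11.4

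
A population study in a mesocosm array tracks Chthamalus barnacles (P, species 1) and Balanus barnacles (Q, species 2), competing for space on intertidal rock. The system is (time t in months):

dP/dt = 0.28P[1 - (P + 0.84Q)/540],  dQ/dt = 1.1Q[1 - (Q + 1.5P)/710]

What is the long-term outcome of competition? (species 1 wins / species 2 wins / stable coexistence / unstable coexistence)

unstable coexistence (outcome depends on initial conditions)

Compare the nullcline intercepts: K1/α12 = 540/0.84 = 643 < K2 = 710; K2/α21 = 710/1.5 = 473 < K1 = 540.
Since both are reversed, neither can invade when rare; the interior point is a saddle.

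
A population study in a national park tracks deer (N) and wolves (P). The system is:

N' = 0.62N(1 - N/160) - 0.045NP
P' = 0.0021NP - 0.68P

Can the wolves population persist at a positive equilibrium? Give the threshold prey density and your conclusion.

Threshold N = 324; K < 324, so no, the predator goes extinct.

The predator equation gives dP/dt > 0 only when N > 0.68/0.0021 = 324.
Without the predator, N → K = 160. Since 160 < 324, the predator cannot invade.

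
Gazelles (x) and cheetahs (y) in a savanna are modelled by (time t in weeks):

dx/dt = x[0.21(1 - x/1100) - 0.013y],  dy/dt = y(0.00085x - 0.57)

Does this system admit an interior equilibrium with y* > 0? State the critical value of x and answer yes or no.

Threshold x = 671; K > 671, so yes, the predator persists.

The predator equation gives dy/dt > 0 only when x > 0.57/0.00085 = 671.
Without the predator, x → K = 1100. Since 1100 > 671, the predator can invade and persist.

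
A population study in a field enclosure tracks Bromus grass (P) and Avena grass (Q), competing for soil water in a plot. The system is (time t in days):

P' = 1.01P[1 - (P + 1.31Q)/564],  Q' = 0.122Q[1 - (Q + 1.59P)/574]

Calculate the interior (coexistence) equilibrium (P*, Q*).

P* ≈ 174, Q* ≈ 298

Setting both brackets to zero gives the nullclines P + 1.31Q = 564 and 1.59P + Q = 574.
Substituting Q = 574 - 1.59P into the first: P(1 - 1.31·1.59) = 564 - 1.31·574.
So P* = -188/-1.08 = 174, and then Q* = 574 - 1.59·174 = 298.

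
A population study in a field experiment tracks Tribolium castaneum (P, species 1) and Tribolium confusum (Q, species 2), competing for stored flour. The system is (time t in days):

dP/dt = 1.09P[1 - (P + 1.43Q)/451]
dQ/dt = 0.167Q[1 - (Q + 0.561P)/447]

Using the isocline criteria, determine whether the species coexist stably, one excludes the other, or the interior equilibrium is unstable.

Compare the nullcline intercepts: K1/α12 = 451/1.43 = 315 < K2 = 447; K2/α21 = 447/0.561 = 797 > K1 = 451.
Since the inequalities point opposite ways, species 2 can invade but species 1 cannot.

species 2 excludes species 1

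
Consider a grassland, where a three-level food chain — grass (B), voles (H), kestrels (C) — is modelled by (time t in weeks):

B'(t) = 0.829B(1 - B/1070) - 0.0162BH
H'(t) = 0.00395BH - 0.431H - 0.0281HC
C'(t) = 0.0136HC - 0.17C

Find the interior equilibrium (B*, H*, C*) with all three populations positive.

From dC/dt = 0: 0.0136H* = 0.17, so H* = 12.5.
From dB/dt = 0: 0.829(1 - B*/1070) = 0.0162·12.5, giving B* = 1070·(1 - 0.244) = 809.
From dH/dt = 0: 0.00395·809 - 0.431 = 0.0281C*, so C* = 2.76/0.0281 = 98.3.

B* ≈ 809, H* ≈ 12.5, C* ≈ 98.3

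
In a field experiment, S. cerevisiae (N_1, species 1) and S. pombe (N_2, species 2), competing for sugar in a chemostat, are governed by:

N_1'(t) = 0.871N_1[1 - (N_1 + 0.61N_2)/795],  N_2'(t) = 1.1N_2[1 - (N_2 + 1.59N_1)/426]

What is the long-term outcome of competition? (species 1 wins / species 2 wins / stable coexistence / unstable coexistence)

species 1 excludes species 2

Compare the nullcline intercepts: K1/α12 = 795/0.61 = 1300 > K2 = 426; K2/α21 = 426/1.59 = 268 < K1 = 795.
Since the inequalities point opposite ways, species 1 can invade but species 2 cannot.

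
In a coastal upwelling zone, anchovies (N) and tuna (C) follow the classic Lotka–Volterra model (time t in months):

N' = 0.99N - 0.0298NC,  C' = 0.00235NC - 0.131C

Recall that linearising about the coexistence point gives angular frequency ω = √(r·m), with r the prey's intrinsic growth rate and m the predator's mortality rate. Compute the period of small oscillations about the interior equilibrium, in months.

T ≈ 17.4 months

Here r = 0.99 and m = 0.131, so r·m = 0.13.
ω = √0.13 = 0.36 per month, hence T = 2π/ω ≈ 17.4 months.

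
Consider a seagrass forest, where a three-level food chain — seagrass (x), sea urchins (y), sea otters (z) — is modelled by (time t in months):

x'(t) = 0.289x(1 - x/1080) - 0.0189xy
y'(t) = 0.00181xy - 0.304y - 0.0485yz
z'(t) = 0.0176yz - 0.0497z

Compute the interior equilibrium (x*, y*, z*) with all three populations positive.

From dz/dt = 0: 0.0176y* = 0.0497, so y* = 2.82.
From dx/dt = 0: 0.289(1 - x*/1080) = 0.0189·2.82, giving x* = 1080·(1 - 0.185) = 881.
From dy/dt = 0: 0.00181·881 - 0.304 = 0.0485z*, so z* = 1.29/0.0485 = 26.6.

x* ≈ 881, y* ≈ 2.82, z* ≈ 26.6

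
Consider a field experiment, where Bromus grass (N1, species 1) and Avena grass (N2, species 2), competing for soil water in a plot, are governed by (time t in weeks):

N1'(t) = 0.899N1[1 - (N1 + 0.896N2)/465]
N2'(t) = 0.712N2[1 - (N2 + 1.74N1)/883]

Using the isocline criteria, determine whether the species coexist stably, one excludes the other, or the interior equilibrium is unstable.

species 2 excludes species 1

Compare the nullcline intercepts: K1/α12 = 465/0.896 = 519 < K2 = 883; K2/α21 = 883/1.74 = 507 > K1 = 465.
Since the inequalities point opposite ways, species 2 can invade but species 1 cannot.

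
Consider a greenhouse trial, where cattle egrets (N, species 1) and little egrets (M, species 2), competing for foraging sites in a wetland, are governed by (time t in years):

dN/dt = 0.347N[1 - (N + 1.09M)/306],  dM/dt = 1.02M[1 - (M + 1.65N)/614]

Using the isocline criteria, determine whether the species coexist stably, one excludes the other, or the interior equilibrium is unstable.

Compare the nullcline intercepts: K1/α12 = 306/1.09 = 281 < K2 = 614; K2/α21 = 614/1.65 = 372 > K1 = 306.
Since the inequalities point opposite ways, species 2 can invade but species 1 cannot.

species 2 excludes species 1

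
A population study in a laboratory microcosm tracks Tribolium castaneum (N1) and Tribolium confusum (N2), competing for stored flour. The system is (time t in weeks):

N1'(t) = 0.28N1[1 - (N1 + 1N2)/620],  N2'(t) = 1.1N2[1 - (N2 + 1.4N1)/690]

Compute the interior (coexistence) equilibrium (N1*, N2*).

Setting both brackets to zero gives the nullclines N1 + 1N2 = 620 and 1.4N1 + N2 = 690.
Substituting N2 = 690 - 1.4N1 into the first: N1(1 - 1·1.4) = 620 - 1·690.
So N1* = -70/-0.4 = 175, and then N2* = 690 - 1.4·175 = 445.

N1* ≈ 175, N2* ≈ 445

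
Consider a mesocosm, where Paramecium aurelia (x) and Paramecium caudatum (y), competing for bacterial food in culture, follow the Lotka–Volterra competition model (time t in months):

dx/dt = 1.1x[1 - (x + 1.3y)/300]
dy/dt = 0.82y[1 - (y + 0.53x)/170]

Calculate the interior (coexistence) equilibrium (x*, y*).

x* ≈ 254, y* ≈ 35.4

Setting both brackets to zero gives the nullclines x + 1.3y = 300 and 0.53x + y = 170.
Substituting y = 170 - 0.53x into the first: x(1 - 1.3·0.53) = 300 - 1.3·170.
So x* = 79/0.311 = 254, and then y* = 170 - 0.53·254 = 35.4.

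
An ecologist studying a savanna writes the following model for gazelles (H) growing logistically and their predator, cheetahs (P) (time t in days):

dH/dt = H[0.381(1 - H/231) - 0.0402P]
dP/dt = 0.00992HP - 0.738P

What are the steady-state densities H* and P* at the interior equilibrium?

H* ≈ 74.4, P* ≈ 6.43

From dP/dt = 0 with P > 0: 0.00992H* = 0.738, so H* = 74.4.
Substitute into dH/dt = 0: 0.381(1 - 74.4/231) = 0.0402P*.
The bracket is 0.678, giving P* = 0.258/0.0402 = 6.43.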